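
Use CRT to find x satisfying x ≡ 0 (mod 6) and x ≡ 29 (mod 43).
72

Using Chinese Remainder Theorem:
M = 6 × 43 = 258
M1 = 43, M2 = 6
y1 = 43^(-1) mod 6 = 1
y2 = 6^(-1) mod 43 = 36
x = (0×43×1 + 29×6×36) mod 258 = 72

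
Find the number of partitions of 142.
18440293320

p(n) counts ways to write n as a sum of positive integers (order ignored).
Euler's pentagonal recurrence: p(k) = p(k-1) + p(k-2) - p(k-5) - p(k-7) + p(k-12) + p(k-15) - ... (offsets j(3j∓1)/2, signs ++--, p(0)=1, p(<0)=0).
DP table for k = 0..141: p(0)=1, p(1)=1, p(2)=2, p(3)=3, p(4)=5, p(5)=7, p(6)=11, p(7)=15, p(8)=22, p(9)=30, p(10)=42, p(11)=56, p(12)=77, p(13)=101, p(14)=135, p(15)=176, p(16)=231, p(17)=297, p(18)=385, p(19)=490, p(20)=627, p(21)=792, p(22)=1002, p(23)=1255, p(24)=1575, p(25)=1958, p(26)=2436, p(27)=3010, p(28)=3718, p(29)=4565, p(30)=5604, p(31)=6842, p(32)=8349, p(33)=10143, p(34)=12310, p(35)=14883, p(36)=17977, p(37)=21637, p(38)=26015, p(39)=31185, p(40)=37338, p(41)=44583, p(42)=53174, p(43)=63261, p(44)=75175, p(45)=89134, p(46)=105558, p(47)=124754, p(48)=147273, p(49)=173525, p(50)=204226, p(51)=239943, p(52)=281589, p(53)=329931, p(54)=386155, p(55)=451276, p(56)=526823, p(57)=614154, p(58)=715220, p(59)=831820, p(60)=966467, p(61)=1121505, p(62)=1300156, p(63)=1505499, p(64)=1741630, p(65)=2012558, p(66)=2323520, p(67)=2679689, p(68)=3087735, p(69)=3554345, p(70)=4087968, p(71)=4697205, p(72)=5392783, p(73)=6185689, p(74)=7089500, p(75)=8118264, p(76)=9289091, p(77)=10619863, p(78)=12132164, p(79)=13848650, p(80)=15796476, p(81)=18004327, p(82)=20506255, p(83)=23338469, p(84)=26543660, p(85)=30167357, p(86)=34262962, p(87)=38887673, p(88)=44108109, p(89)=49995925, p(90)=56634173, p(91)=64112359, p(92)=72533807, p(93)=82010177, p(94)=92669720, p(95)=104651419, p(96)=118114304, p(97)=133230930, p(98)=150198136, p(99)=169229875, p(100)=190569292, p(101)=214481126, p(102)=241265379, p(103)=271248950, p(104)=304801365, p(105)=342325709, p(106)=384276336, p(107)=431149389, p(108)=483502844, p(109)=541946240, p(110)=607163746, p(111)=679903203, p(112)=761002156, p(113)=851376628, p(114)=952050665, p(115)=1064144451, p(116)=1188908248, p(117)=1327710076, p(118)=1482074143, p(119)=1653668665, p(120)=1844349560, p(121)=2056148051, p(122)=2291320912, p(123)=2552338241, p(124)=2841940500, p(125)=3163127352, p(126)=3519222692, p(127)=3913864295, p(128)=4351078600, p(129)=4835271870, p(130)=5371315400, p(131)=5964539504, p(132)=6620830889, p(133)=7346629512, p(134)=8149040695, p(135)=9035836076, p(136)=10015581680, p(137)=11097645016, p(138)=12292341831, p(139)=13610949895, p(140)=15065878135, p(141)=16670689208.
Final step: p(142) = p(141) + p(140) - p(137) - p(135) + p(130) + p(127) - p(120) - p(116) + p(107) + p(102) - p(91) - p(85) + p(72) + p(65) - p(50) - p(42) + p(25) + p(16)
= 16670689208 + 15065878135 - 11097645016 - 9035836076 + 5371315400 + 3913864295 - 1844349560 - 1188908248 + 431149389 + 241265379 - 64112359 - 30167357 + 5392783 + 2012558 - 204226 - 53174 + 1958 + 231
= 18440293320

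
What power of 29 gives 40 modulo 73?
11

Baby-step giant-step with step n = ⌈√73⌉ = 9.
Baby steps 29^j mod 73 (j:value) for j=0..8: 0:1, 1:29, 2:38, 3:7, 4:57, 5:47, 6:49, 7:34, 8:37.
Giant-step multiplier: 29^(-9) ≡ 29^(72-9) = 29^63 ≡ 63 (mod 73).
Giant steps γ_i = 40·63^i mod 73: γ_0=40, γ_1=38 (in table at j=2).
x = i·n + j = 1·9 + 2 = 11.
Check: 29^11 ≡ 40 (mod 73).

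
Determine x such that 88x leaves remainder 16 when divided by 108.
x ≡ 10 (mod 27)

gcd(88, 108) = 4, which divides 16, so solutions exist.
Divide through by 4: 22x ≡ 4 (mod 27).
Find 22^(-1) mod 27 by the extended Euclidean algorithm:
27 = 1 × 22 + 5  ⟹  5 = (1)·27 + (-1)·22
22 = 4 × 5 + 2  ⟹  2 = (-4)·27 + (5)·22
5 = 2 × 2 + 1  ⟹  1 = (9)·27 + (-11)·22
So (-11)·22 ≡ 1 (mod 27), i.e. 22^(-1) ≡ -11 ≡ 16 (mod 27).
x ≡ 16 × 4 = 64 ≡ 10 (mod 27).
Check: 88 × 10 = 880 ≡ 16 (mod 108).
x ≡ 10 (mod 27), giving 4 solutions mod 108.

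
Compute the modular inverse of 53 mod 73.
62

gcd(53, 73) = 1, so the inverse exists.
Extended Euclidean algorithm on (73, 53):
73 = 1 × 53 + 20  ⟹  20 = (1)·73 + (-1)·53
53 = 2 × 20 + 13  ⟹  13 = (-2)·73 + (3)·53
20 = 1 × 13 + 7  ⟹  7 = (3)·73 + (-4)·53
13 = 1 × 7 + 6  ⟹  6 = (-5)·73 + (7)·53
7 = 1 × 6 + 1  ⟹  1 = (8)·73 + (-11)·53
So (-11)·53 ≡ 1 (mod 73), i.e. 53^(-1) ≡ -11 ≡ 62 (mod 73).
Check: 53 × 62 = 3286 ≡ 1 (mod 73)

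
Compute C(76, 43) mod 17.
0

Using Lucas' theorem:
Write n=76 and k=43 in base 17:
n in base 17: [4, 8]
k in base 17: [2, 9]
C(76,43) mod 17 = ∏ C(n_i, k_i) mod 17
Digit binomials (mod 17): C(4,2) = 6; C(8,9) = 0 (k_i > n_i)
Product: 6 × 0 = 0 ≡ 0 (mod 17)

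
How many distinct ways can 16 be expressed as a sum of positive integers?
231

p(n) counts ways to write n as a sum of positive integers (order ignored).
Euler's pentagonal recurrence: p(k) = p(k-1) + p(k-2) - p(k-5) - p(k-7) + p(k-12) + p(k-15) - ... (offsets j(3j∓1)/2, signs ++--, p(0)=1, p(<0)=0).
DP table for k = 0..15: p(0)=1, p(1)=1, p(2)=2, p(3)=3, p(4)=5, p(5)=7, p(6)=11, p(7)=15, p(8)=22, p(9)=30, p(10)=42, p(11)=56, p(12)=77, p(13)=101, p(14)=135, p(15)=176.
Final step: p(16) = p(15) + p(14) - p(11) - p(9) + p(4) + p(1)
= 176 + 135 - 56 - 30 + 5 + 1
= 231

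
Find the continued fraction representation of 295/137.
[2; 6, 1, 1, 10]

Euclidean algorithm steps:
295 = 2 × 137 + 21
137 = 6 × 21 + 11
21 = 1 × 11 + 10
11 = 1 × 10 + 1
10 = 10 × 1 + 0
Continued fraction: [2; 6, 1, 1, 10]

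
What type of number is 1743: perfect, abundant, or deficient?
deficient

Proper divisors of 1743: sum = 1 + 3 + 7 + 21 + 83 + 249 + 581 = 945
Since 945 < 1743, 1743 is deficient.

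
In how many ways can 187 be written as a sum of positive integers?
1280011042268

p(n) counts ways to write n as a sum of positive integers (order ignored).
Euler's pentagonal recurrence: p(k) = p(k-1) + p(k-2) - p(k-5) - p(k-7) + p(k-12) + p(k-15) - ... (offsets j(3j∓1)/2, signs ++--, p(0)=1, p(<0)=0).
DP table for k = 0..186: p(0)=1, p(1)=1, p(2)=2, p(3)=3, p(4)=5, p(5)=7, p(6)=11, p(7)=15, p(8)=22, p(9)=30, p(10)=42, p(11)=56, p(12)=77, p(13)=101, p(14)=135, p(15)=176, p(16)=231, p(17)=297, p(18)=385, p(19)=490, p(20)=627, p(21)=792, p(22)=1002, p(23)=1255, p(24)=1575, p(25)=1958, p(26)=2436, p(27)=3010, p(28)=3718, p(29)=4565, p(30)=5604, p(31)=6842, p(32)=8349, p(33)=10143, p(34)=12310, p(35)=14883, p(36)=17977, p(37)=21637, p(38)=26015, p(39)=31185, p(40)=37338, p(41)=44583, p(42)=53174, p(43)=63261, p(44)=75175, p(45)=89134, p(46)=105558, p(47)=124754, p(48)=147273, p(49)=173525, p(50)=204226, p(51)=239943, p(52)=281589, p(53)=329931, p(54)=386155, p(55)=451276, p(56)=526823, p(57)=614154, p(58)=715220, p(59)=831820, p(60)=966467, p(61)=1121505, p(62)=1300156, p(63)=1505499, p(64)=1741630, p(65)=2012558, p(66)=2323520, p(67)=2679689, p(68)=3087735, p(69)=3554345, p(70)=4087968, p(71)=4697205, p(72)=5392783, p(73)=6185689, p(74)=7089500, p(75)=8118264, p(76)=9289091, p(77)=10619863, p(78)=12132164, p(79)=13848650, p(80)=15796476, p(81)=18004327, p(82)=20506255, p(83)=23338469, p(84)=26543660, p(85)=30167357, p(86)=34262962, p(87)=38887673, p(88)=44108109, p(89)=49995925, p(90)=56634173, p(91)=64112359, p(92)=72533807, p(93)=82010177, p(94)=92669720, p(95)=104651419, p(96)=118114304, p(97)=133230930, p(98)=150198136, p(99)=169229875, p(100)=190569292, p(101)=214481126, p(102)=241265379, p(103)=271248950, p(104)=304801365, p(105)=342325709, p(106)=384276336, p(107)=431149389, p(108)=483502844, p(109)=541946240, p(110)=607163746, p(111)=679903203, p(112)=761002156, p(113)=851376628, p(114)=952050665, p(115)=1064144451, p(116)=1188908248, p(117)=1327710076, p(118)=1482074143, p(119)=1653668665, p(120)=1844349560, p(121)=2056148051, p(122)=2291320912, p(123)=2552338241, p(124)=2841940500, p(125)=3163127352, p(126)=3519222692, p(127)=3913864295, p(128)=4351078600, p(129)=4835271870, p(130)=5371315400, p(131)=5964539504, p(132)=6620830889, p(133)=7346629512, p(134)=8149040695, p(135)=9035836076, p(136)=10015581680, p(137)=11097645016, p(138)=12292341831, p(139)=13610949895, p(140)=15065878135, p(141)=16670689208, p(142)=18440293320, p(143)=20390982757, p(144)=22540654445, p(145)=24908858009, p(146)=27517052599, p(147)=30388671978, p(148)=33549419497, p(149)=37027355200, p(150)=40853235313, p(151)=45060624582, p(152)=49686288421, p(153)=54770336324, p(154)=60356673280, p(155)=66493182097, p(156)=73232243759, p(157)=80630964769, p(158)=88751778802, p(159)=97662728555, p(160)=107438159466, p(161)=118159068427, p(162)=129913904637, p(163)=142798995930, p(164)=156919475295, p(165)=172389800255, p(166)=189334822579, p(167)=207890420102, p(168)=228204732751, p(169)=250438925115, p(170)=274768617130, p(171)=301384802048, p(172)=330495499613, p(173)=362326859895, p(174)=397125074750, p(175)=435157697830, p(176)=476715857290, p(177)=522115831195, p(178)=571701605655, p(179)=625846753120, p(180)=684957390936, p(181)=749474411781, p(182)=819876908323, p(183)=896684817527, p(184)=980462880430, p(185)=1071823774337, p(186)=1171432692373.
Final step: p(187) = p(186) + p(185) - p(182) - p(180) + p(175) + p(172) - p(165) - p(161) + p(152) + p(147) - p(136) - p(130) + p(117) + p(110) - p(95) - p(87) + p(70) + p(61) - p(42) - p(32) + p(11) + p(0)
= 1171432692373 + 1071823774337 - 819876908323 - 684957390936 + 435157697830 + 330495499613 - 172389800255 - 118159068427 + 49686288421 + 30388671978 - 10015581680 - 5371315400 + 1327710076 + 607163746 - 104651419 - 38887673 + 4087968 + 1121505 - 53174 - 8349 + 56 + 1
= 1280011042268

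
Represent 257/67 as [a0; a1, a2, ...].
[3; 1, 5, 11]

Euclidean algorithm steps:
257 = 3 × 67 + 56
67 = 1 × 56 + 11
56 = 5 × 11 + 1
11 = 11 × 1 + 0
Continued fraction: [3; 1, 5, 11]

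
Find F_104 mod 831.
798

Matrix identity: Q^n = [[F_(n+1), F_n], [F_n, F_(n-1)]] with Q = [[1,1],[1,0]].
n = 104 = 1101000₂. Square-and-multiply, entries mod 831:
Q^1 = [[1,1],[1,0]]
Q^3 = (Q^1)²·Q = [[3,2],[2,1]]
Q^6 = (Q^3)² = [[13,8],[8,5]]
Q^13 = (Q^6)²·Q = [[377,233],[233,144]]
Q^26 = (Q^13)² = [[302,67],[67,235]]
Q^52 = (Q^26)² = [[128,246],[246,713]]
Q^104 = (Q^52)² = [[448,798],[798,481]]
F_104 mod 831 = Q^104[0][1] = 798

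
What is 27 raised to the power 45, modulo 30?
27

Repeated squaring. Binary of 45 = 101101.
27^1 ≡ 27 (mod 30); 27^2 ≡ 9 (mod 30); 27^4 ≡ 21 (mod 30); 27^8 ≡ 21 (mod 30); 27^16 ≡ 21 (mod 30); 27^32 ≡ 21 (mod 30)
27^45 = 27^1 × 27^4 × 27^8 × 27^32 ≡ 27 (mod 30)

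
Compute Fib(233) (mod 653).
62

Matrix identity: Q^n = [[F_(n+1), F_n], [F_n, F_(n-1)]] with Q = [[1,1],[1,0]].
n = 233 = 11101001₂. Square-and-multiply, entries mod 653:
Q^1 = [[1,1],[1,0]]
Q^3 = (Q^1)²·Q = [[3,2],[2,1]]
Q^7 = (Q^3)²·Q = [[21,13],[13,8]]
Q^14 = (Q^7)² = [[610,377],[377,233]]
Q^29 = (Q^14)²·Q = [[118,318],[318,453]]
Q^58 = (Q^29)² = [[120,44],[44,76]]
Q^116 = (Q^58)² = [[11,135],[135,529]]
Q^233 = (Q^116)²·Q = [[479,62],[62,417]]
F_233 mod 653 = Q^233[0][1] = 62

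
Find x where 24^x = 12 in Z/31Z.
13

Baby-step giant-step with step n = ⌈√31⌉ = 6.
Baby steps 24^j mod 31 (j:value) for j=0..5: 0:1, 1:24, 2:18, 3:29, 4:14, 5:26.
Giant-step multiplier: 24^(-6) ≡ 24^(30-6) = 24^24 ≡ 8 (mod 31).
Giant steps γ_i = 12·8^i mod 31: γ_0=12, γ_1=3, γ_2=24 (in table at j=1).
x = i·n + j = 2·6 + 1 = 13.
Check: 24^13 ≡ 12 (mod 31).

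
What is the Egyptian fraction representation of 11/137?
1/13 + 1/297 + 1/528957

Greedy algorithm:
11/137: ceiling(137/11) = 13, use 1/13
6/1781: ceiling(1781/6) = 297, use 1/297
1/528957: ceiling(528957/1) = 528957, use 1/528957
Result: 11/137 = 1/13 + 1/297 + 1/528957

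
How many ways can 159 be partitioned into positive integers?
97662728555

p(n) counts ways to write n as a sum of positive integers (order ignored).
Euler's pentagonal recurrence: p(k) = p(k-1) + p(k-2) - p(k-5) - p(k-7) + p(k-12) + p(k-15) - ... (offsets j(3j∓1)/2, signs ++--, p(0)=1, p(<0)=0).
DP table for k = 0..158: p(0)=1, p(1)=1, p(2)=2, p(3)=3, p(4)=5, p(5)=7, p(6)=11, p(7)=15, p(8)=22, p(9)=30, p(10)=42, p(11)=56, p(12)=77, p(13)=101, p(14)=135, p(15)=176, p(16)=231, p(17)=297, p(18)=385, p(19)=490, p(20)=627, p(21)=792, p(22)=1002, p(23)=1255, p(24)=1575, p(25)=1958, p(26)=2436, p(27)=3010, p(28)=3718, p(29)=4565, p(30)=5604, p(31)=6842, p(32)=8349, p(33)=10143, p(34)=12310, p(35)=14883, p(36)=17977, p(37)=21637, p(38)=26015, p(39)=31185, p(40)=37338, p(41)=44583, p(42)=53174, p(43)=63261, p(44)=75175, p(45)=89134, p(46)=105558, p(47)=124754, p(48)=147273, p(49)=173525, p(50)=204226, p(51)=239943, p(52)=281589, p(53)=329931, p(54)=386155, p(55)=451276, p(56)=526823, p(57)=614154, p(58)=715220, p(59)=831820, p(60)=966467, p(61)=1121505, p(62)=1300156, p(63)=1505499, p(64)=1741630, p(65)=2012558, p(66)=2323520, p(67)=2679689, p(68)=3087735, p(69)=3554345, p(70)=4087968, p(71)=4697205, p(72)=5392783, p(73)=6185689, p(74)=7089500, p(75)=8118264, p(76)=9289091, p(77)=10619863, p(78)=12132164, p(79)=13848650, p(80)=15796476, p(81)=18004327, p(82)=20506255, p(83)=23338469, p(84)=26543660, p(85)=30167357, p(86)=34262962, p(87)=38887673, p(88)=44108109, p(89)=49995925, p(90)=56634173, p(91)=64112359, p(92)=72533807, p(93)=82010177, p(94)=92669720, p(95)=104651419, p(96)=118114304, p(97)=133230930, p(98)=150198136, p(99)=169229875, p(100)=190569292, p(101)=214481126, p(102)=241265379, p(103)=271248950, p(104)=304801365, p(105)=342325709, p(106)=384276336, p(107)=431149389, p(108)=483502844, p(109)=541946240, p(110)=607163746, p(111)=679903203, p(112)=761002156, p(113)=851376628, p(114)=952050665, p(115)=1064144451, p(116)=1188908248, p(117)=1327710076, p(118)=1482074143, p(119)=1653668665, p(120)=1844349560, p(121)=2056148051, p(122)=2291320912, p(123)=2552338241, p(124)=2841940500, p(125)=3163127352, p(126)=3519222692, p(127)=3913864295, p(128)=4351078600, p(129)=4835271870, p(130)=5371315400, p(131)=5964539504, p(132)=6620830889, p(133)=7346629512, p(134)=8149040695, p(135)=9035836076, p(136)=10015581680, p(137)=11097645016, p(138)=12292341831, p(139)=13610949895, p(140)=15065878135, p(141)=16670689208, p(142)=18440293320, p(143)=20390982757, p(144)=22540654445, p(145)=24908858009, p(146)=27517052599, p(147)=30388671978, p(148)=33549419497, p(149)=37027355200, p(150)=40853235313, p(151)=45060624582, p(152)=49686288421, p(153)=54770336324, p(154)=60356673280, p(155)=66493182097, p(156)=73232243759, p(157)=80630964769, p(158)=88751778802.
Final step: p(159) = p(158) + p(157) - p(154) - p(152) + p(147) + p(144) - p(137) - p(133) + p(124) + p(119) - p(108) - p(102) + p(89) + p(82) - p(67) - p(59) + p(42) + p(33) - p(14) - p(4)
= 88751778802 + 80630964769 - 60356673280 - 49686288421 + 30388671978 + 22540654445 - 11097645016 - 7346629512 + 2841940500 + 1653668665 - 483502844 - 241265379 + 49995925 + 20506255 - 2679689 - 831820 + 53174 + 10143 - 135 - 5
= 97662728555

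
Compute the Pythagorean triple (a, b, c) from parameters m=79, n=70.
(1341, 11060, 11141)

Euclid's formula: a = m² - n², b = 2mn, c = m² + n²
m = 79, n = 70
a = 79² - 70² = 6241 - 4900 = 1341
b = 2 × 79 × 70 = 11060
c = 79² + 70² = 6241 + 4900 = 11141
Verification: 1341² + 11060² = 1798281 + 122323600 = 124121881 = 11141² ✓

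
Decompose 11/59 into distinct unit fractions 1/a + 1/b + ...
1/6 + 1/51 + 1/6018

Greedy algorithm:
11/59: ceiling(59/11) = 6, use 1/6
7/354: ceiling(354/7) = 51, use 1/51
1/6018: ceiling(6018/1) = 6018, use 1/6018
Result: 11/59 = 1/6 + 1/51 + 1/6018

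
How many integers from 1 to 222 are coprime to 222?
72

222 = 2 × 3 × 37
φ(n) = n × ∏(1 - 1/p) for each prime p dividing n
φ(222) = 222 × (1 - 1/2) × (1 - 1/3) × (1 - 1/37) = 72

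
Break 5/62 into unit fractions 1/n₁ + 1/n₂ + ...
1/13 + 1/269 + 1/216814

Greedy algorithm:
5/62: ceiling(62/5) = 13, use 1/13
3/806: ceiling(806/3) = 269, use 1/269
1/216814: ceiling(216814/1) = 216814, use 1/216814
Result: 5/62 = 1/13 + 1/269 + 1/216814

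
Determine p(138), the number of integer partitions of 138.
12292341831

p(n) counts ways to write n as a sum of positive integers (order ignored).
Euler's pentagonal recurrence: p(k) = p(k-1) + p(k-2) - p(k-5) - p(k-7) + p(k-12) + p(k-15) - ... (offsets j(3j∓1)/2, signs ++--, p(0)=1, p(<0)=0).
DP table for k = 0..137: p(0)=1, p(1)=1, p(2)=2, p(3)=3, p(4)=5, p(5)=7, p(6)=11, p(7)=15, p(8)=22, p(9)=30, p(10)=42, p(11)=56, p(12)=77, p(13)=101, p(14)=135, p(15)=176, p(16)=231, p(17)=297, p(18)=385, p(19)=490, p(20)=627, p(21)=792, p(22)=1002, p(23)=1255, p(24)=1575, p(25)=1958, p(26)=2436, p(27)=3010, p(28)=3718, p(29)=4565, p(30)=5604, p(31)=6842, p(32)=8349, p(33)=10143, p(34)=12310, p(35)=14883, p(36)=17977, p(37)=21637, p(38)=26015, p(39)=31185, p(40)=37338, p(41)=44583, p(42)=53174, p(43)=63261, p(44)=75175, p(45)=89134, p(46)=105558, p(47)=124754, p(48)=147273, p(49)=173525, p(50)=204226, p(51)=239943, p(52)=281589, p(53)=329931, p(54)=386155, p(55)=451276, p(56)=526823, p(57)=614154, p(58)=715220, p(59)=831820, p(60)=966467, p(61)=1121505, p(62)=1300156, p(63)=1505499, p(64)=1741630, p(65)=2012558, p(66)=2323520, p(67)=2679689, p(68)=3087735, p(69)=3554345, p(70)=4087968, p(71)=4697205, p(72)=5392783, p(73)=6185689, p(74)=7089500, p(75)=8118264, p(76)=9289091, p(77)=10619863, p(78)=12132164, p(79)=13848650, p(80)=15796476, p(81)=18004327, p(82)=20506255, p(83)=23338469, p(84)=26543660, p(85)=30167357, p(86)=34262962, p(87)=38887673, p(88)=44108109, p(89)=49995925, p(90)=56634173, p(91)=64112359, p(92)=72533807, p(93)=82010177, p(94)=92669720, p(95)=104651419, p(96)=118114304, p(97)=133230930, p(98)=150198136, p(99)=169229875, p(100)=190569292, p(101)=214481126, p(102)=241265379, p(103)=271248950, p(104)=304801365, p(105)=342325709, p(106)=384276336, p(107)=431149389, p(108)=483502844, p(109)=541946240, p(110)=607163746, p(111)=679903203, p(112)=761002156, p(113)=851376628, p(114)=952050665, p(115)=1064144451, p(116)=1188908248, p(117)=1327710076, p(118)=1482074143, p(119)=1653668665, p(120)=1844349560, p(121)=2056148051, p(122)=2291320912, p(123)=2552338241, p(124)=2841940500, p(125)=3163127352, p(126)=3519222692, p(127)=3913864295, p(128)=4351078600, p(129)=4835271870, p(130)=5371315400, p(131)=5964539504, p(132)=6620830889, p(133)=7346629512, p(134)=8149040695, p(135)=9035836076, p(136)=10015581680, p(137)=11097645016.
Final step: p(138) = p(137) + p(136) - p(133) - p(131) + p(126) + p(123) - p(116) - p(112) + p(103) + p(98) - p(87) - p(81) + p(68) + p(61) - p(46) - p(38) + p(21) + p(12)
= 11097645016 + 10015581680 - 7346629512 - 5964539504 + 3519222692 + 2552338241 - 1188908248 - 761002156 + 271248950 + 150198136 - 38887673 - 18004327 + 3087735 + 1121505 - 105558 - 26015 + 792 + 77
= 12292341831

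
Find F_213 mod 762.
638

Matrix identity: Q^n = [[F_(n+1), F_n], [F_n, F_(n-1)]] with Q = [[1,1],[1,0]].
n = 213 = 11010101₂. Square-and-multiply, entries mod 762:
Q^1 = [[1,1],[1,0]]
Q^3 = (Q^1)²·Q = [[3,2],[2,1]]
Q^6 = (Q^3)² = [[13,8],[8,5]]
Q^13 = (Q^6)²·Q = [[377,233],[233,144]]
Q^26 = (Q^13)² = [[584,235],[235,349]]
Q^53 = (Q^26)²·Q = [[602,41],[41,561]]
Q^106 = (Q^53)² = [[611,439],[439,172]]
Q^213 = (Q^106)²·Q = [[713,638],[638,75]]
F_213 mod 762 = Q^213[0][1] = 638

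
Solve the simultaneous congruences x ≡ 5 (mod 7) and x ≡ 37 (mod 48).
229

Using Chinese Remainder Theorem:
M = 7 × 48 = 336
M1 = 48, M2 = 7
y1 = 48^(-1) mod 7 = 6
y2 = 7^(-1) mod 48 = 7
x = (5×48×6 + 37×7×7) mod 336 = 229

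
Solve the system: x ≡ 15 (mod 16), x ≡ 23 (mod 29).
255

Using Chinese Remainder Theorem:
M = 16 × 29 = 464
M1 = 29, M2 = 16
y1 = 29^(-1) mod 16 = 5
y2 = 16^(-1) mod 29 = 20
x = (15×29×5 + 23×16×20) mod 464 = 255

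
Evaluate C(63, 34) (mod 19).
0

Using Lucas' theorem:
Write n=63 and k=34 in base 19:
n in base 19: [3, 6]
k in base 19: [1, 15]
C(63,34) mod 19 = ∏ C(n_i, k_i) mod 19
Digit binomials (mod 19): C(3,1) = 3; C(6,15) = 0 (k_i > n_i)
Product: 3 × 0 = 0 ≡ 0 (mod 19)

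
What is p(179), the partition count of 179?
625846753120

p(n) counts ways to write n as a sum of positive integers (order ignored).
Euler's pentagonal recurrence: p(k) = p(k-1) + p(k-2) - p(k-5) - p(k-7) + p(k-12) + p(k-15) - ... (offsets j(3j∓1)/2, signs ++--, p(0)=1, p(<0)=0).
DP table for k = 0..178: p(0)=1, p(1)=1, p(2)=2, p(3)=3, p(4)=5, p(5)=7, p(6)=11, p(7)=15, p(8)=22, p(9)=30, p(10)=42, p(11)=56, p(12)=77, p(13)=101, p(14)=135, p(15)=176, p(16)=231, p(17)=297, p(18)=385, p(19)=490, p(20)=627, p(21)=792, p(22)=1002, p(23)=1255, p(24)=1575, p(25)=1958, p(26)=2436, p(27)=3010, p(28)=3718, p(29)=4565, p(30)=5604, p(31)=6842, p(32)=8349, p(33)=10143, p(34)=12310, p(35)=14883, p(36)=17977, p(37)=21637, p(38)=26015, p(39)=31185, p(40)=37338, p(41)=44583, p(42)=53174, p(43)=63261, p(44)=75175, p(45)=89134, p(46)=105558, p(47)=124754, p(48)=147273, p(49)=173525, p(50)=204226, p(51)=239943, p(52)=281589, p(53)=329931, p(54)=386155, p(55)=451276, p(56)=526823, p(57)=614154, p(58)=715220, p(59)=831820, p(60)=966467, p(61)=1121505, p(62)=1300156, p(63)=1505499, p(64)=1741630, p(65)=2012558, p(66)=2323520, p(67)=2679689, p(68)=3087735, p(69)=3554345, p(70)=4087968, p(71)=4697205, p(72)=5392783, p(73)=6185689, p(74)=7089500, p(75)=8118264, p(76)=9289091, p(77)=10619863, p(78)=12132164, p(79)=13848650, p(80)=15796476, p(81)=18004327, p(82)=20506255, p(83)=23338469, p(84)=26543660, p(85)=30167357, p(86)=34262962, p(87)=38887673, p(88)=44108109, p(89)=49995925, p(90)=56634173, p(91)=64112359, p(92)=72533807, p(93)=82010177, p(94)=92669720, p(95)=104651419, p(96)=118114304, p(97)=133230930, p(98)=150198136, p(99)=169229875, p(100)=190569292, p(101)=214481126, p(102)=241265379, p(103)=271248950, p(104)=304801365, p(105)=342325709, p(106)=384276336, p(107)=431149389, p(108)=483502844, p(109)=541946240, p(110)=607163746, p(111)=679903203, p(112)=761002156, p(113)=851376628, p(114)=952050665, p(115)=1064144451, p(116)=1188908248, p(117)=1327710076, p(118)=1482074143, p(119)=1653668665, p(120)=1844349560, p(121)=2056148051, p(122)=2291320912, p(123)=2552338241, p(124)=2841940500, p(125)=3163127352, p(126)=3519222692, p(127)=3913864295, p(128)=4351078600, p(129)=4835271870, p(130)=5371315400, p(131)=5964539504, p(132)=6620830889, p(133)=7346629512, p(134)=8149040695, p(135)=9035836076, p(136)=10015581680, p(137)=11097645016, p(138)=12292341831, p(139)=13610949895, p(140)=15065878135, p(141)=16670689208, p(142)=18440293320, p(143)=20390982757, p(144)=22540654445, p(145)=24908858009, p(146)=27517052599, p(147)=30388671978, p(148)=33549419497, p(149)=37027355200, p(150)=40853235313, p(151)=45060624582, p(152)=49686288421, p(153)=54770336324, p(154)=60356673280, p(155)=66493182097, p(156)=73232243759, p(157)=80630964769, p(158)=88751778802, p(159)=97662728555, p(160)=107438159466, p(161)=118159068427, p(162)=129913904637, p(163)=142798995930, p(164)=156919475295, p(165)=172389800255, p(166)=189334822579, p(167)=207890420102, p(168)=228204732751, p(169)=250438925115, p(170)=274768617130, p(171)=301384802048, p(172)=330495499613, p(173)=362326859895, p(174)=397125074750, p(175)=435157697830, p(176)=476715857290, p(177)=522115831195, p(178)=571701605655.
Final step: p(179) = p(178) + p(177) - p(174) - p(172) + p(167) + p(164) - p(157) - p(153) + p(144) + p(139) - p(128) - p(122) + p(109) + p(102) - p(87) - p(79) + p(62) + p(53) - p(34) - p(24) + p(3)
= 571701605655 + 522115831195 - 397125074750 - 330495499613 + 207890420102 + 156919475295 - 80630964769 - 54770336324 + 22540654445 + 13610949895 - 4351078600 - 2291320912 + 541946240 + 241265379 - 38887673 - 13848650 + 1300156 + 329931 - 12310 - 1575 + 3
= 625846753120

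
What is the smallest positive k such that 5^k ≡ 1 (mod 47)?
46

47 is prime, so ord(5) divides φ(47) = 46.
Divisors of 46: 1, 2, 23, 46.
Repeated squaring: 5^1 ≡ 5, 5^2 ≡ 25, 5^4 ≡ 14, 5^8 ≡ 8, 5^16 ≡ 17, 5^32 ≡ 7 (mod 47).
Test 5^d mod 47 for each divisor d in increasing order:
5^1 ≡ 5
5^2 ≡ 25
5^23 = 5^16·5^4·5^2·5^1 ≡ 46
5^46 = 5^32·5^8·5^4·5^2 ≡ 1  ← first divisor giving 1
The order is 46.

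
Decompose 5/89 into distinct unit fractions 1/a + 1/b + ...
1/18 + 1/1602

Greedy algorithm:
5/89: ceiling(89/5) = 18, use 1/18
1/1602: ceiling(1602/1) = 1602, use 1/1602
Result: 5/89 = 1/18 + 1/1602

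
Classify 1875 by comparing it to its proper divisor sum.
deficient

Proper divisors of 1875: sum = 1 + 3 + 5 + 15 + 25 + 75 + 125 + 375 + 625 = 1249
Since 1249 < 1875, 1875 is deficient.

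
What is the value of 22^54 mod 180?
64

Repeated squaring. Binary of 54 = 110110.
22^1 ≡ 22 (mod 180); 22^2 ≡ 124 (mod 180); 22^4 ≡ 76 (mod 180); 22^8 ≡ 16 (mod 180); 22^16 ≡ 76 (mod 180); 22^32 ≡ 16 (mod 180)
22^54 = 22^2 × 22^4 × 22^16 × 22^32 ≡ 64 (mod 180)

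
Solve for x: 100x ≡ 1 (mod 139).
57

gcd(100, 139) = 1, so the inverse exists.
Extended Euclidean algorithm on (139, 100):
139 = 1 × 100 + 39  ⟹  39 = (1)·139 + (-1)·100
100 = 2 × 39 + 22  ⟹  22 = (-2)·139 + (3)·100
39 = 1 × 22 + 17  ⟹  17 = (3)·139 + (-4)·100
22 = 1 × 17 + 5  ⟹  5 = (-5)·139 + (7)·100
17 = 3 × 5 + 2  ⟹  2 = (18)·139 + (-25)·100
5 = 2 × 2 + 1  ⟹  1 = (-41)·139 + (57)·100
So (57)·100 ≡ 1 (mod 139), i.e. 100^(-1) ≡ 57 (mod 139).
Check: 100 × 57 = 5700 ≡ 1 (mod 139)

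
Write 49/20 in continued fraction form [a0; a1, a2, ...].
[2; 2, 4, 2]

Euclidean algorithm steps:
49 = 2 × 20 + 9
20 = 2 × 9 + 2
9 = 4 × 2 + 1
2 = 2 × 1 + 0
Continued fraction: [2; 2, 4, 2]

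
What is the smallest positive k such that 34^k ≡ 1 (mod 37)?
9

37 is prime, so ord(34) divides φ(37) = 36.
Divisors of 36: 1, 2, 3, 4, 6, 9, 12, 18, 36.
Repeated squaring: 34^1 ≡ 34, 34^2 ≡ 9, 34^4 ≡ 7, 34^8 ≡ 12, 34^16 ≡ 33, 34^32 ≡ 16 (mod 37).
Test 34^d mod 37 for each divisor d in increasing order:
34^1 ≡ 34
34^2 ≡ 9
34^3 = 34^2·34^1 ≡ 10
34^4 ≡ 7
34^6 = 34^4·34^2 ≡ 26
34^9 = 34^8·34^1 ≡ 1  ← first divisor giving 1
The order is 9.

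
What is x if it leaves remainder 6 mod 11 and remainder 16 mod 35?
226

Using Chinese Remainder Theorem:
M = 11 × 35 = 385
M1 = 35, M2 = 11
y1 = 35^(-1) mod 11 = 6
y2 = 11^(-1) mod 35 = 16
x = (6×35×6 + 16×11×16) mod 385 = 226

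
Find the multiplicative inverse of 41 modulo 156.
137

gcd(41, 156) = 1, so the inverse exists.
Extended Euclidean algorithm on (156, 41):
156 = 3 × 41 + 33  ⟹  33 = (1)·156 + (-3)·41
41 = 1 × 33 + 8  ⟹  8 = (-1)·156 + (4)·41
33 = 4 × 8 + 1  ⟹  1 = (5)·156 + (-19)·41
So (-19)·41 ≡ 1 (mod 156), i.e. 41^(-1) ≡ -19 ≡ 137 (mod 156).
Check: 41 × 137 = 5617 ≡ 1 (mod 156)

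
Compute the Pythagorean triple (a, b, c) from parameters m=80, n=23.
(5871, 3680, 6929)

Euclid's formula: a = m² - n², b = 2mn, c = m² + n²
m = 80, n = 23
a = 80² - 23² = 6400 - 529 = 5871
b = 2 × 80 × 23 = 3680
c = 80² + 23² = 6400 + 529 = 6929
Verification: 5871² + 3680² = 34468641 + 13542400 = 48011041 = 6929² ✓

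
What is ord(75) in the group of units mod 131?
65

131 is prime, so ord(75) divides φ(131) = 130.
Divisors of 130: 1, 2, 5, 10, 13, 26, 65, 130.
Repeated squaring: 75^1 ≡ 75, 75^2 ≡ 123, 75^4 ≡ 64, 75^8 ≡ 35, 75^16 ≡ 46, 75^32 ≡ 20, 75^64 ≡ 7, 75^128 ≡ 49 (mod 131).
Test 75^d mod 131 for each divisor d in increasing order:
75^1 ≡ 75
75^2 ≡ 123
75^5 = 75^4·75^1 ≡ 84
75^10 = 75^8·75^2 ≡ 113
75^13 = 75^8·75^4·75^1 ≡ 58
75^26 = 75^16·75^8·75^2 ≡ 89
75^65 = 75^64·75^1 ≡ 1  ← first divisor giving 1
The order is 65.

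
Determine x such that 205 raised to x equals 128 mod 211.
203

Baby-step giant-step with step n = ⌈√211⌉ = 15.
Baby steps 205^j mod 211 (j:value) for j=0..14: 0:1, 1:205, 2:36, 3:206, 4:30, 5:31, 6:25, 7:61, 8:56, 9:86, 10:117, 11:142, 12:203, 13:48, 14:134.
Giant-step multiplier: 205^(-15) ≡ 205^(210-15) = 205^195 ≡ 153 (mod 211).
Giant steps γ_i = 128·153^i mod 211: γ_0=128, γ_1=172, γ_2=152, γ_3=46, γ_4=75, γ_5=81, γ_6=155, γ_7=83, γ_8=39, γ_9=59, γ_10=165, γ_11=136, γ_12=130, γ_13=56 (in table at j=8).
x = i·n + j = 13·15 + 8 = 203.
Check: 205^203 ≡ 128 (mod 211).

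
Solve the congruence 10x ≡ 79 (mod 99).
x ≡ 97 (mod 99)

gcd(10, 99) = 1, which divides 79, so solutions exist.
Find 10^(-1) mod 99 by the extended Euclidean algorithm:
99 = 9 × 10 + 9  ⟹  9 = (1)·99 + (-9)·10
10 = 1 × 9 + 1  ⟹  1 = (-1)·99 + (10)·10
So (10)·10 ≡ 1 (mod 99), i.e. 10^(-1) ≡ 10 (mod 99).
x ≡ 10 × 79 = 790 ≡ 97 (mod 99).
Check: 10 × 97 = 970 ≡ 79 (mod 99).
Unique solution: x ≡ 97 (mod 99)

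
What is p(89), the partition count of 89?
49995925

p(n) counts ways to write n as a sum of positive integers (order ignored).
Euler's pentagonal recurrence: p(k) = p(k-1) + p(k-2) - p(k-5) - p(k-7) + p(k-12) + p(k-15) - ... (offsets j(3j∓1)/2, signs ++--, p(0)=1, p(<0)=0).
DP table for k = 0..88: p(0)=1, p(1)=1, p(2)=2, p(3)=3, p(4)=5, p(5)=7, p(6)=11, p(7)=15, p(8)=22, p(9)=30, p(10)=42, p(11)=56, p(12)=77, p(13)=101, p(14)=135, p(15)=176, p(16)=231, p(17)=297, p(18)=385, p(19)=490, p(20)=627, p(21)=792, p(22)=1002, p(23)=1255, p(24)=1575, p(25)=1958, p(26)=2436, p(27)=3010, p(28)=3718, p(29)=4565, p(30)=5604, p(31)=6842, p(32)=8349, p(33)=10143, p(34)=12310, p(35)=14883, p(36)=17977, p(37)=21637, p(38)=26015, p(39)=31185, p(40)=37338, p(41)=44583, p(42)=53174, p(43)=63261, p(44)=75175, p(45)=89134, p(46)=105558, p(47)=124754, p(48)=147273, p(49)=173525, p(50)=204226, p(51)=239943, p(52)=281589, p(53)=329931, p(54)=386155, p(55)=451276, p(56)=526823, p(57)=614154, p(58)=715220, p(59)=831820, p(60)=966467, p(61)=1121505, p(62)=1300156, p(63)=1505499, p(64)=1741630, p(65)=2012558, p(66)=2323520, p(67)=2679689, p(68)=3087735, p(69)=3554345, p(70)=4087968, p(71)=4697205, p(72)=5392783, p(73)=6185689, p(74)=7089500, p(75)=8118264, p(76)=9289091, p(77)=10619863, p(78)=12132164, p(79)=13848650, p(80)=15796476, p(81)=18004327, p(82)=20506255, p(83)=23338469, p(84)=26543660, p(85)=30167357, p(86)=34262962, p(87)=38887673, p(88)=44108109.
Final step: p(89) = p(88) + p(87) - p(84) - p(82) + p(77) + p(74) - p(67) - p(63) + p(54) + p(49) - p(38) - p(32) + p(19) + p(12)
= 44108109 + 38887673 - 26543660 - 20506255 + 10619863 + 7089500 - 2679689 - 1505499 + 386155 + 173525 - 26015 - 8349 + 490 + 77
= 49995925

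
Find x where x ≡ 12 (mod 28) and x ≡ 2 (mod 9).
236

Using Chinese Remainder Theorem:
M = 28 × 9 = 252
M1 = 9, M2 = 28
y1 = 9^(-1) mod 28 = 25
y2 = 28^(-1) mod 9 = 1
x = (12×9×25 + 2×28×1) mod 252 = 236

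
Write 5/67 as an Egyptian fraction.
1/14 + 1/313 + 1/293594

Greedy algorithm:
5/67: ceiling(67/5) = 14, use 1/14
3/938: ceiling(938/3) = 313, use 1/313
1/293594: ceiling(293594/1) = 293594, use 1/293594
Result: 5/67 = 1/14 + 1/313 + 1/293594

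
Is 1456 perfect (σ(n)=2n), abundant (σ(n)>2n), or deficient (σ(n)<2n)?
abundant

Proper divisors of 1456: sum = 1 + 2 + 4 + 7 + 8 + 13 + 14 + 16 + ... + 182 + 208 + 364 + 728 (19 divisors) = 2016
Since 2016 > 1456, 1456 is abundant.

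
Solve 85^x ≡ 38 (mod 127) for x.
96

Baby-step giant-step with step n = ⌈√127⌉ = 12.
Baby steps 85^j mod 127 (j:value) for j=0..11: 0:1, 1:85, 2:113, 3:80, 4:69, 5:23, 6:50, 7:59, 8:62, 9:63, 10:21, 11:7.
Giant-step multiplier: 85^(-12) ≡ 85^(126-12) = 85^114 ≡ 73 (mod 127).
Giant steps γ_i = 38·73^i mod 127: γ_0=38, γ_1=107, γ_2=64, γ_3=100, γ_4=61, γ_5=8, γ_6=76, γ_7=87, γ_8=1 (in table at j=0).
x = i·n + j = 8·12 + 0 = 96.
Check: 85^96 ≡ 38 (mod 127).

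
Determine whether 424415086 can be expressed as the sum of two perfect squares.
Not possible

Factorization: 424415086 = 2 × 37 × 179^3
By Fermat: n is sum of two squares iff every prime p ≡ 3 (mod 4) appears to even power.
Prime(s) ≡ 3 (mod 4) with odd exponent: [(179, 3)]
Therefore 424415086 cannot be expressed as a² + b².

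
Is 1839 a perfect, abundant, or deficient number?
deficient

Proper divisors of 1839: sum = 1 + 3 + 613 = 617
Since 617 < 1839, 1839 is deficient.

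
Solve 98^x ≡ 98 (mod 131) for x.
1

Baby-step giant-step with step n = ⌈√131⌉ = 12.
Baby steps 98^j mod 131 (j:value) for j=0..11: 0:1, 1:98, 2:41, 3:88, 4:109, 5:71, 6:15, 7:29, 8:91, 9:10, 10:63, 11:17.
h = 98 is already in the table at j=1, so x = 1.
Check: 98^1 ≡ 98 (mod 131).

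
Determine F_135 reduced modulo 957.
643

Matrix identity: Q^n = [[F_(n+1), F_n], [F_n, F_(n-1)]] with Q = [[1,1],[1,0]].
n = 135 = 10000111₂. Square-and-multiply, entries mod 957:
Q^1 = [[1,1],[1,0]]
Q^2 = (Q^1)² = [[2,1],[1,1]]
Q^4 = (Q^2)² = [[5,3],[3,2]]
Q^8 = (Q^4)² = [[34,21],[21,13]]
Q^16 = (Q^8)² = [[640,30],[30,610]]
Q^33 = (Q^16)²·Q = [[124,904],[904,177]]
Q^67 = (Q^33)²·Q = [[318,2],[2,316]]
Q^135 = (Q^67)²·Q = [[954,643],[643,311]]
F_135 mod 957 = Q^135[0][1] = 643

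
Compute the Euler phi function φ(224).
96

224 = 2^5 × 7
φ(n) = n × ∏(1 - 1/p) for each prime p dividing n
φ(224) = 224 × (1 - 1/2) × (1 - 1/7) = 96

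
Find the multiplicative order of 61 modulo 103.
17

103 is prime, so ord(61) divides φ(103) = 102.
Divisors of 102: 1, 2, 3, 6, 17, 34, 51, 102.
Repeated squaring: 61^1 ≡ 61, 61^2 ≡ 13, 61^4 ≡ 66, 61^8 ≡ 30, 61^16 ≡ 76, 61^32 ≡ 8, 61^64 ≡ 64 (mod 103).
Test 61^d mod 103 for each divisor d in increasing order:
61^1 ≡ 61
61^2 ≡ 13
61^3 = 61^2·61^1 ≡ 72
61^6 = 61^4·61^2 ≡ 34
61^17 = 61^16·61^1 ≡ 1  ← first divisor giving 1
The order is 17.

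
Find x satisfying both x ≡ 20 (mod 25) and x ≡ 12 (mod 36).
120

Using Chinese Remainder Theorem:
M = 25 × 36 = 900
M1 = 36, M2 = 25
y1 = 36^(-1) mod 25 = 16
y2 = 25^(-1) mod 36 = 13
x = (20×36×16 + 12×25×13) mod 900 = 120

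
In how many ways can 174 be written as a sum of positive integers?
397125074750

p(n) counts ways to write n as a sum of positive integers (order ignored).
Euler's pentagonal recurrence: p(k) = p(k-1) + p(k-2) - p(k-5) - p(k-7) + p(k-12) + p(k-15) - ... (offsets j(3j∓1)/2, signs ++--, p(0)=1, p(<0)=0).
DP table for k = 0..173: p(0)=1, p(1)=1, p(2)=2, p(3)=3, p(4)=5, p(5)=7, p(6)=11, p(7)=15, p(8)=22, p(9)=30, p(10)=42, p(11)=56, p(12)=77, p(13)=101, p(14)=135, p(15)=176, p(16)=231, p(17)=297, p(18)=385, p(19)=490, p(20)=627, p(21)=792, p(22)=1002, p(23)=1255, p(24)=1575, p(25)=1958, p(26)=2436, p(27)=3010, p(28)=3718, p(29)=4565, p(30)=5604, p(31)=6842, p(32)=8349, p(33)=10143, p(34)=12310, p(35)=14883, p(36)=17977, p(37)=21637, p(38)=26015, p(39)=31185, p(40)=37338, p(41)=44583, p(42)=53174, p(43)=63261, p(44)=75175, p(45)=89134, p(46)=105558, p(47)=124754, p(48)=147273, p(49)=173525, p(50)=204226, p(51)=239943, p(52)=281589, p(53)=329931, p(54)=386155, p(55)=451276, p(56)=526823, p(57)=614154, p(58)=715220, p(59)=831820, p(60)=966467, p(61)=1121505, p(62)=1300156, p(63)=1505499, p(64)=1741630, p(65)=2012558, p(66)=2323520, p(67)=2679689, p(68)=3087735, p(69)=3554345, p(70)=4087968, p(71)=4697205, p(72)=5392783, p(73)=6185689, p(74)=7089500, p(75)=8118264, p(76)=9289091, p(77)=10619863, p(78)=12132164, p(79)=13848650, p(80)=15796476, p(81)=18004327, p(82)=20506255, p(83)=23338469, p(84)=26543660, p(85)=30167357, p(86)=34262962, p(87)=38887673, p(88)=44108109, p(89)=49995925, p(90)=56634173, p(91)=64112359, p(92)=72533807, p(93)=82010177, p(94)=92669720, p(95)=104651419, p(96)=118114304, p(97)=133230930, p(98)=150198136, p(99)=169229875, p(100)=190569292, p(101)=214481126, p(102)=241265379, p(103)=271248950, p(104)=304801365, p(105)=342325709, p(106)=384276336, p(107)=431149389, p(108)=483502844, p(109)=541946240, p(110)=607163746, p(111)=679903203, p(112)=761002156, p(113)=851376628, p(114)=952050665, p(115)=1064144451, p(116)=1188908248, p(117)=1327710076, p(118)=1482074143, p(119)=1653668665, p(120)=1844349560, p(121)=2056148051, p(122)=2291320912, p(123)=2552338241, p(124)=2841940500, p(125)=3163127352, p(126)=3519222692, p(127)=3913864295, p(128)=4351078600, p(129)=4835271870, p(130)=5371315400, p(131)=5964539504, p(132)=6620830889, p(133)=7346629512, p(134)=8149040695, p(135)=9035836076, p(136)=10015581680, p(137)=11097645016, p(138)=12292341831, p(139)=13610949895, p(140)=15065878135, p(141)=16670689208, p(142)=18440293320, p(143)=20390982757, p(144)=22540654445, p(145)=24908858009, p(146)=27517052599, p(147)=30388671978, p(148)=33549419497, p(149)=37027355200, p(150)=40853235313, p(151)=45060624582, p(152)=49686288421, p(153)=54770336324, p(154)=60356673280, p(155)=66493182097, p(156)=73232243759, p(157)=80630964769, p(158)=88751778802, p(159)=97662728555, p(160)=107438159466, p(161)=118159068427, p(162)=129913904637, p(163)=142798995930, p(164)=156919475295, p(165)=172389800255, p(166)=189334822579, p(167)=207890420102, p(168)=228204732751, p(169)=250438925115, p(170)=274768617130, p(171)=301384802048, p(172)=330495499613, p(173)=362326859895.
Final step: p(174) = p(173) + p(172) - p(169) - p(167) + p(162) + p(159) - p(152) - p(148) + p(139) + p(134) - p(123) - p(117) + p(104) + p(97) - p(82) - p(74) + p(57) + p(48) - p(29) - p(19)
= 362326859895 + 330495499613 - 250438925115 - 207890420102 + 129913904637 + 97662728555 - 49686288421 - 33549419497 + 13610949895 + 8149040695 - 2552338241 - 1327710076 + 304801365 + 133230930 - 20506255 - 7089500 + 614154 + 147273 - 4565 - 490
= 397125074750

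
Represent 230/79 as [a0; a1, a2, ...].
[2; 1, 10, 3, 2]

Euclidean algorithm steps:
230 = 2 × 79 + 72
79 = 1 × 72 + 7
72 = 10 × 7 + 2
7 = 3 × 2 + 1
2 = 2 × 1 + 0
Continued fraction: [2; 1, 10, 3, 2]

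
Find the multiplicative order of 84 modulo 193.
3

193 is prime, so ord(84) divides φ(193) = 192.
Divisors of 192: 1, 2, 3, 4, 6, 8, 12, 16, 24, 32, 48, 64, 96, 192.
Repeated squaring: 84^1 ≡ 84, 84^2 ≡ 108, 84^4 ≡ 84, 84^8 ≡ 108, 84^16 ≡ 84, 84^32 ≡ 108, 84^64 ≡ 84, 84^128 ≡ 108 (mod 193).
Test 84^d mod 193 for each divisor d in increasing order:
84^1 ≡ 84
84^2 ≡ 108
84^3 = 84^2·84^1 ≡ 1  ← first divisor giving 1
The order is 3.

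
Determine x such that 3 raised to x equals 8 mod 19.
3

Baby-step giant-step with step n = ⌈√19⌉ = 5.
Baby steps 3^j mod 19 (j:value) for j=0..4: 0:1, 1:3, 2:9, 3:8, 4:5.
h = 8 is already in the table at j=3, so x = 3.
Check: 3^3 ≡ 8 (mod 19).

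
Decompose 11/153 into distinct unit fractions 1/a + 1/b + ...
1/14 + 1/2142

Greedy algorithm:
11/153: ceiling(153/11) = 14, use 1/14
1/2142: ceiling(2142/1) = 2142, use 1/2142
Result: 11/153 = 1/14 + 1/2142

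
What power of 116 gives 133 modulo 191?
182

Baby-step giant-step with step n = ⌈√191⌉ = 14.
Baby steps 116^j mod 191 (j:value) for j=0..13: 0:1, 1:116, 2:86, 3:44, 4:138, 5:155, 6:26, 7:151, 8:135, 9:189, 10:150, 11:19, 12:103, 13:106.
Giant-step multiplier: 116^(-14) ≡ 116^(190-14) = 116^176 ≡ 130 (mod 191).
Giant steps γ_i = 133·130^i mod 191: γ_0=133, γ_1=100, γ_2=12, γ_3=32, γ_4=149, γ_5=79, γ_6=147, γ_7=10, γ_8=154, γ_9=156, γ_10=34, γ_11=27, γ_12=72, γ_13=1 (in table at j=0).
x = i·n + j = 13·14 + 0 = 182.
Check: 116^182 ≡ 133 (mod 191).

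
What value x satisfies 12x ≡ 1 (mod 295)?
123

gcd(12, 295) = 1, so the inverse exists.
Extended Euclidean algorithm on (295, 12):
295 = 24 × 12 + 7  ⟹  7 = (1)·295 + (-24)·12
12 = 1 × 7 + 5  ⟹  5 = (-1)·295 + (25)·12
7 = 1 × 5 + 2  ⟹  2 = (2)·295 + (-49)·12
5 = 2 × 2 + 1  ⟹  1 = (-5)·295 + (123)·12
So (123)·12 ≡ 1 (mod 295), i.e. 12^(-1) ≡ 123 (mod 295).
Check: 12 × 123 = 1476 ≡ 1 (mod 295)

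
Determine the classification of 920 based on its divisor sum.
abundant

Proper divisors of 920: sum = 1 + 2 + 4 + 5 + 8 + 10 + 20 + 23 + 40 + 46 + 92 + 115 + 184 + 230 + 460 = 1240
Since 1240 > 920, 920 is abundant.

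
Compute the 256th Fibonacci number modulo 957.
525

Matrix identity: Q^n = [[F_(n+1), F_n], [F_n, F_(n-1)]] with Q = [[1,1],[1,0]].
n = 256 = 100000000₂. Square-and-multiply, entries mod 957:
Q^1 = [[1,1],[1,0]]
Q^2 = (Q^1)² = [[2,1],[1,1]]
Q^4 = (Q^2)² = [[5,3],[3,2]]
Q^8 = (Q^4)² = [[34,21],[21,13]]
Q^16 = (Q^8)² = [[640,30],[30,610]]
Q^32 = (Q^16)² = [[904,177],[177,727]]
Q^64 = (Q^32)² = [[643,630],[630,13]]
Q^128 = (Q^64)² = [[727,813],[813,871]]
Q^256 = (Q^128)² = [[904,525],[525,379]]
F_256 mod 957 = Q^256[0][1] = 525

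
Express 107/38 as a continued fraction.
[2; 1, 4, 2, 3]

Euclidean algorithm steps:
107 = 2 × 38 + 31
38 = 1 × 31 + 7
31 = 4 × 7 + 3
7 = 2 × 3 + 1
3 = 3 × 1 + 0
Continued fraction: [2; 1, 4, 2, 3]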